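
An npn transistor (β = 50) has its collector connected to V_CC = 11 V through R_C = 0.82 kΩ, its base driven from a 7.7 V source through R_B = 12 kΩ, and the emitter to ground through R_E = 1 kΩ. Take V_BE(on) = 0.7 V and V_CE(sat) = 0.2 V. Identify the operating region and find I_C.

Assume active. Base-emitter loop: I_B = (V_BB − V_BE)/(R_B + (β+1)R_E) = (7.7 − 0.7)/(12 + 51×1) = 0.111 mA.
I_C = β·I_B = 50×0.111 = 5.56 mA.
V_CE = V_CC − I_C·R_C − I_E·R_E = 11 − 5.56×0.82 − 5.67×1 = 0.778 V > V_CE(sat), so the active-region assumption holds.

active; I_C ≈ 5.6 mA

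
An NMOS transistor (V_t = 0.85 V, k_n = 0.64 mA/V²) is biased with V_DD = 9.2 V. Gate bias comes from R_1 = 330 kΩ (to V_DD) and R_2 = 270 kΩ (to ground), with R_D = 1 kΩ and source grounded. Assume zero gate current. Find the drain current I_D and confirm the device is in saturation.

I_D ≈ 3.5 mA

V_G = V_DD·R_2/(R_1+R_2) = 9.2×270/600 = 4.14 V. With the source grounded, V_GS = V_G = 4.14 V.
Assume saturation: I_D = (k_n/2)(V_GS − V_t)² = (0.64/2)×(4.14 − 0.85)² = 0.32×3.29² = 3.46 mA.
V_DS = V_DD − I_D·R_D = 9.2 − 3.46×1 = 5.74 V.
Saturation requires V_DS ≥ V_GS − V_t = 3.29 V; 5.74 ≥ 3.29 ✓.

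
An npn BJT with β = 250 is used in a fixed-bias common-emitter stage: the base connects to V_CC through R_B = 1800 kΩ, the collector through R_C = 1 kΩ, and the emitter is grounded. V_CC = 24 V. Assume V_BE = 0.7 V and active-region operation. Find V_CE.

V_CE ≈ 21 V

Base loop: V_CC = I_B·R_B + V_BE, so I_B = (24 − 0.7)/1800 kΩ = 0.0129 mA.
In the active region I_C = β·I_B = 250 × 0.0129 = 3.24 mA.
Collector loop: V_CE = V_CC − I_C·R_C = 24 − 3.24×1 = 20.8 V.
Since V_CE = 20.8 V > V_CE(sat) ≈ 0.2 V, the transistor is in the active region as assumed.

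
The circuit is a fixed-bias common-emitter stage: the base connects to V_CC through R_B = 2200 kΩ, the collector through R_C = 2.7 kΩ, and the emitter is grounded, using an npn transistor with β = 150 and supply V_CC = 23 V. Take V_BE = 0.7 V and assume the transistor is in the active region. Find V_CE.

Base loop: V_CC = I_B·R_B + V_BE, so I_B = (23 − 0.7)/2200 kΩ = 0.0101 mA.
In the active region I_C = β·I_B = 150 × 0.0101 = 1.52 mA.
Collector loop: V_CE = V_CC − I_C·R_C = 23 − 1.52×2.7 = 18.9 V.
Since V_CE = 18.9 V > V_CE(sat) ≈ 0.2 V, the transistor is in the active region as assumed.

V_CE ≈ 19 V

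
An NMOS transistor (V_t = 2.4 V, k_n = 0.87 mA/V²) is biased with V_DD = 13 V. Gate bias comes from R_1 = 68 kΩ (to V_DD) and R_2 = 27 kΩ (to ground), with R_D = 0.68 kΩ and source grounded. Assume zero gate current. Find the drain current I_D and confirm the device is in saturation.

I_D ≈ 0.73 mA

V_G = V_DD·R_2/(R_1+R_2) = 13×27/95 = 3.69 V. With the source grounded, V_GS = V_G = 3.69 V.
Assume saturation: I_D = (k_n/2)(V_GS − V_t)² = (0.87/2)×(3.69 − 2.4)² = 0.435×1.29² = 0.729 mA.
V_DS = V_DD − I_D·R_D = 13 − 0.729×0.68 = 12.5 V.
Saturation requires V_DS ≥ V_GS − V_t = 1.29 V; 12.5 ≥ 1.29 ✓.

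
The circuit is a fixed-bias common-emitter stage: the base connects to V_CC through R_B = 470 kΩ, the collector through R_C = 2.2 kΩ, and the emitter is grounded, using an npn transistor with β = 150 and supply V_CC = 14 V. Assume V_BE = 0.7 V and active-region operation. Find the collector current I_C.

Base loop: V_CC = I_B·R_B + V_BE, so I_B = (14 − 0.7)/470 kΩ = 0.0283 mA.
In the active region I_C = β·I_B = 150 × 0.0283 = 4.24 mA.
Collector loop: V_CE = V_CC − I_C·R_C = 14 − 4.24×2.2 = 4.66 V.
Since V_CE = 4.66 V > V_CE(sat) ≈ 0.2 V, the transistor is in the active region as assumed.

I_C ≈ 4.2 mA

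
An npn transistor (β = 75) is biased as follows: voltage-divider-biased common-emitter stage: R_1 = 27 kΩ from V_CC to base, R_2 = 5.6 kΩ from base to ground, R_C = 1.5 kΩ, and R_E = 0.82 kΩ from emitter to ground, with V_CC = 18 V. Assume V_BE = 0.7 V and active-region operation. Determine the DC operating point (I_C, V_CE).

Thevenize the base divider: V_Th = V_CC·R_2/(R_1+R_2) = 18×5.6/32.6 = 3.09 V, R_Th = R_1‖R_2 = 4.64 kΩ.
Base-emitter loop: V_Th = I_B·R_Th + V_BE + (β+1)I_B·R_E, so I_B = (3.09 − 0.7) / (4.64 + 76×0.82) = 0.0357 mA.
I_C = β·I_B = 75×0.0357 = 2.68 mA, and I_E = (β+1)I_B = 2.72 mA.
V_CE = V_CC − I_C·R_C − I_E·R_E = 18 − 2.68×1.5 − 2.72×0.82 = 11.8 V.
V_CE = 11.8 V > 0.2 V confirms active-region operation.

I_C ≈ 2.7 mA, V_CE ≈ 12 V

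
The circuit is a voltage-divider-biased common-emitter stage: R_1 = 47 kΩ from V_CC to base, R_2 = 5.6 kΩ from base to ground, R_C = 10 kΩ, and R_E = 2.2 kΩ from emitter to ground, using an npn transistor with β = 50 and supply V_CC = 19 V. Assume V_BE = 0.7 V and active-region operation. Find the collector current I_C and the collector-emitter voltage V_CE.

I_C ≈ 0.56 mA, V_CE ≈ 12 V

Thevenize the base divider: V_Th = V_CC·R_2/(R_1+R_2) = 19×5.6/52.6 = 2.02 V, R_Th = R_1‖R_2 = 5 kΩ.
Base-emitter loop: V_Th = I_B·R_Th + V_BE + (β+1)I_B·R_E, so I_B = (2.02 − 0.7) / (5 + 51×2.2) = 0.0113 mA.
I_C = β·I_B = 50×0.0113 = 0.564 mA, and I_E = (β+1)I_B = 0.576 mA.
V_CE = V_CC − I_C·R_C − I_E·R_E = 19 − 0.564×10 − 0.576×2.2 = 12.1 V.
V_CE = 12.1 V > 0.2 V confirms active-region operation.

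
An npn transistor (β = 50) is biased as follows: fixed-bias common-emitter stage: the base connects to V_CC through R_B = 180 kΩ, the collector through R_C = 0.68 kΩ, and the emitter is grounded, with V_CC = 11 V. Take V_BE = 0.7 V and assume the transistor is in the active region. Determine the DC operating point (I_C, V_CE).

Base loop: V_CC = I_B·R_B + V_BE, so I_B = (11 − 0.7)/180 kΩ = 0.0572 mA.
In the active region I_C = β·I_B = 50 × 0.0572 = 2.86 mA.
Collector loop: V_CE = V_CC − I_C·R_C = 11 − 2.86×0.68 = 9.05 V.
Since V_CE = 9.05 V > V_CE(sat) ≈ 0.2 V, the transistor is in the active region as assumed.

I_C ≈ 2.9 mA, V_CE ≈ 9.1 V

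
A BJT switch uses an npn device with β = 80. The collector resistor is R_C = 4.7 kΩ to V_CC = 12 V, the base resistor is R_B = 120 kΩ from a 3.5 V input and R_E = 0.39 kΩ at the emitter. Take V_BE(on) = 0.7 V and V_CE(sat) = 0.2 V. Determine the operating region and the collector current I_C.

active; I_C ≈ 1.5 mA

Assume active. Base-emitter loop: I_B = (V_BB − V_BE)/(R_B + (β+1)R_E) = (3.5 − 0.7)/(120 + 81×0.39) = 0.0185 mA.
I_C = β·I_B = 80×0.0185 = 1.48 mA.
V_CE = V_CC − I_C·R_C − I_E·R_E = 12 − 1.48×4.7 − 1.5×0.39 = 4.47 V > V_CE(sat), so the active-region assumption holds.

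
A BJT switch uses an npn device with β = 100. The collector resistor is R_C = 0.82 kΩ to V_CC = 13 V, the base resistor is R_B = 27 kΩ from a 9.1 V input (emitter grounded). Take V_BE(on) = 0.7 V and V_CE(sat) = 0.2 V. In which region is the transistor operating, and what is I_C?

Assume active: I_B = (9.1 − 0.7)/27 = 0.311 mA, giving I_C = β·I_B = 31.1 mA.
But then V_CE = 13 − 31.1×0.82 = -12.5 V < V_CE(sat) = 0.2 V — impossible in the active region.
So the transistor is saturated. With V_CE = 0.2 V, I_C = (V_CC − 0.2)/R_C = 12.8/0.82 = 15.6 mA.
Check: β·I_B = 31.1 mA > I_C = 15.6 mA, confirming saturation.

saturation; I_C ≈ 16 mA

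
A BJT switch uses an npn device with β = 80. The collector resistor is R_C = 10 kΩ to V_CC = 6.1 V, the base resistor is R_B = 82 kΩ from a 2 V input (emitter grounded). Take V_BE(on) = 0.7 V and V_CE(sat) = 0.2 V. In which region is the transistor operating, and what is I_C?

saturation; I_C ≈ 0.59 mA

Assume active: I_B = (2 − 0.7)/82 = 0.0159 mA, giving I_C = β·I_B = 1.27 mA.
But then V_CE = 6.1 − 1.27×10 = -6.58 V < V_CE(sat) = 0.2 V — impossible in the active region.
So the transistor is saturated. With V_CE = 0.2 V, I_C = (V_CC − 0.2)/R_C = 5.9/10 = 0.59 mA.
Check: β·I_B = 1.27 mA > I_C = 0.59 mA, confirming saturation.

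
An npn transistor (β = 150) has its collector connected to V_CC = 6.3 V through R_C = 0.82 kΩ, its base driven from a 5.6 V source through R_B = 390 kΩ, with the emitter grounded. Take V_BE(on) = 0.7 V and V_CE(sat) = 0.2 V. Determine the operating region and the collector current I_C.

Assume active. Base-emitter loop: I_B = (V_BB − V_BE)/R_B = (5.6 − 0.7)/390 = 0.0126 mA.
I_C = β·I_B = 150×0.0126 = 1.88 mA.
V_CE = V_CC − I_C·R_C = 6.3 − 1.88×0.82 = 4.75 V > V_CE(sat), so the active-region assumption holds.

active; I_C ≈ 1.9 mA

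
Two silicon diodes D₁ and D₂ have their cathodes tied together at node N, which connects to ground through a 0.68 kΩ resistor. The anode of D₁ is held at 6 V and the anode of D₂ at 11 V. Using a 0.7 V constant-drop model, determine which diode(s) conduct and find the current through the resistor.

Assume both conduct. Then node N would need to be at both 6−0.7 = 5.3 V and 11−0.7 = 10.3 V, which is impossible.
Assume only D₂ conducts: V_N = 11 − 0.7 = 10.3 V, so I_R = 10.3/0.68 = 15.1 mA.
Check D₁: its anode-to-cathode voltage is 6 − 10.3 = -4.3 V < 0.7 V, so it is off. The assumption is consistent.

Only D₂ conducts; I_R ≈ 15 mA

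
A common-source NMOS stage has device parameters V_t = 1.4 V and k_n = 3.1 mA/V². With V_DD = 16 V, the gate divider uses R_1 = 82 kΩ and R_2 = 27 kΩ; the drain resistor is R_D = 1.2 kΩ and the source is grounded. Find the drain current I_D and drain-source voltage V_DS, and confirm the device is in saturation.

I_D ≈ 10 mA, V_DS ≈ 3.8 V

V_G = V_DD·R_2/(R_1+R_2) = 16×27/109 = 3.96 V. With the source grounded, V_GS = V_G = 3.96 V.
Assume saturation: I_D = (k_n/2)(V_GS − V_t)² = (3.1/2)×(3.96 − 1.4)² = 1.55×2.56² = 10.2 mA.
V_DS = V_DD − I_D·R_D = 16 − 10.2×1.2 = 3.78 V.
Saturation requires V_DS ≥ V_GS − V_t = 2.56 V; 3.78 ≥ 2.56 ✓.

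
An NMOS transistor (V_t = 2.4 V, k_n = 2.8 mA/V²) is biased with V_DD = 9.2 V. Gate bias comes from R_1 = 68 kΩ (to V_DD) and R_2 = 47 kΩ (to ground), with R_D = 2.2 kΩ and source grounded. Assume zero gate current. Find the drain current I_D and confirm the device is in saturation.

V_G = V_DD·R_2/(R_1+R_2) = 9.2×47/115 = 3.76 V. With the source grounded, V_GS = V_G = 3.76 V.
Assume saturation: I_D = (k_n/2)(V_GS − V_t)² = (2.8/2)×(3.76 − 2.4)² = 1.4×1.36² = 2.59 mA.
V_DS = V_DD − I_D·R_D = 9.2 − 2.59×2.2 = 3.5 V.
Saturation requires V_DS ≥ V_GS − V_t = 1.36 V; 3.5 ≥ 1.36 ✓.

I_D ≈ 2.6 mA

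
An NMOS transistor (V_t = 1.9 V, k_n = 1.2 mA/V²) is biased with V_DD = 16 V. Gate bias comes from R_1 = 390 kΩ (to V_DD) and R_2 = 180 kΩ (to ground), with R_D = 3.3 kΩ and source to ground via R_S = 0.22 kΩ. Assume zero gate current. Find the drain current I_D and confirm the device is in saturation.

V_G = V_DD·R_2/(R_1+R_2) = 16×180/570 = 5.05 V.
Assume saturation: I_D = (k_n/2)(V_GS − V_t)² with V_GS = V_G − I_D·R_S = 5.05 − 0.22·I_D.
Substituting gives 0.029·I_D² − 1.83·I_D + 5.96 = 0, with roots I_D = 3.44 or 59.7 mA.
The root I_D = 59.7 mA gives V_GS = -8.07 V ≤ V_t, so take I_D = 3.44 mA.
Then V_GS = 4.3 V and V_DS = V_DD − I_D(R_D+R_S) = 16 − 3.44×3.52 = 3.88 V.
Saturation requires V_DS ≥ V_GS − V_t = 2.4 V; 3.88 ≥ 2.4 ✓.

I_D ≈ 3.4 mA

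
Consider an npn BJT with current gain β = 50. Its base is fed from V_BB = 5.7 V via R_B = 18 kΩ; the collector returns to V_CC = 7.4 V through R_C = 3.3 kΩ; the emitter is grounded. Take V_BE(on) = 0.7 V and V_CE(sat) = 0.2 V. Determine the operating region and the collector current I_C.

Assume active: I_B = (5.7 − 0.7)/18 = 0.278 mA, giving I_C = β·I_B = 13.9 mA.
But then V_CE = 7.4 − 13.9×3.3 = -38.4 V < V_CE(sat) = 0.2 V — impossible in the active region.
So the transistor is saturated. With V_CE = 0.2 V, I_C = (V_CC − 0.2)/R_C = 7.2/3.3 = 2.18 mA.
Check: β·I_B = 13.9 mA > I_C = 2.18 mA, confirming saturation.

saturation; I_C ≈ 2.2 mA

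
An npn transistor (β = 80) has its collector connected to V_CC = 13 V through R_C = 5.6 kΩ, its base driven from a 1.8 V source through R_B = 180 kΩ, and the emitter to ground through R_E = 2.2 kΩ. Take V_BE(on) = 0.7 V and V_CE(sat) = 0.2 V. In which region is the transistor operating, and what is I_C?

active; I_C ≈ 0.25 mA

Assume active. Base-emitter loop: I_B = (V_BB − V_BE)/(R_B + (β+1)R_E) = (1.8 − 0.7)/(180 + 81×2.2) = 0.00307 mA.
I_C = β·I_B = 80×0.00307 = 0.246 mA.
V_CE = V_CC − I_C·R_C − I_E·R_E = 13 − 0.246×5.6 − 0.249×2.2 = 11.1 V > V_CE(sat), so the active-region assumption holds.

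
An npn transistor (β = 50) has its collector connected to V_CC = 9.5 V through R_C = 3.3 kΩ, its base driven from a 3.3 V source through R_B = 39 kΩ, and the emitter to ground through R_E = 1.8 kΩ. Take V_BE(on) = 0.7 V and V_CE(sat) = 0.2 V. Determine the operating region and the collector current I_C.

active; I_C ≈ 0.99 mA

Assume active. Base-emitter loop: I_B = (V_BB − V_BE)/(R_B + (β+1)R_E) = (3.3 − 0.7)/(39 + 51×1.8) = 0.0199 mA.
I_C = β·I_B = 50×0.0199 = 0.994 mA.
V_CE = V_CC − I_C·R_C − I_E·R_E = 9.5 − 0.994×3.3 − 1.01×1.8 = 4.4 V > V_CE(sat), so the active-region assumption holds.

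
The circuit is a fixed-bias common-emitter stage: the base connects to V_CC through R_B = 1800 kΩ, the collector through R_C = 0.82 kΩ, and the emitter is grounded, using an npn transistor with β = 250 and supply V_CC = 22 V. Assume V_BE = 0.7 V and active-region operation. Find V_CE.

Base loop: V_CC = I_B·R_B + V_BE, so I_B = (22 − 0.7)/1800 kΩ = 0.0118 mA.
In the active region I_C = β·I_B = 250 × 0.0118 = 2.96 mA.
Collector loop: V_CE = V_CC − I_C·R_C = 22 − 2.96×0.82 = 19.6 V.
Since V_CE = 19.6 V > V_CE(sat) ≈ 0.2 V, the transistor is in the active region as assumed.

V_CE ≈ 20 V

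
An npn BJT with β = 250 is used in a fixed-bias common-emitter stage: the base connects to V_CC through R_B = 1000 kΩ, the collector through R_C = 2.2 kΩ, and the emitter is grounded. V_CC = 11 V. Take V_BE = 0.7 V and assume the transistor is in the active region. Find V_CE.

V_CE ≈ 5.3 V

Base loop: V_CC = I_B·R_B + V_BE, so I_B = (11 − 0.7)/1000 kΩ = 0.0103 mA.
In the active region I_C = β·I_B = 250 × 0.0103 = 2.58 mA.
Collector loop: V_CE = V_CC − I_C·R_C = 11 − 2.58×2.2 = 5.33 V.
Since V_CE = 5.33 V > V_CE(sat) ≈ 0.2 V, the transistor is in the active region as assumed.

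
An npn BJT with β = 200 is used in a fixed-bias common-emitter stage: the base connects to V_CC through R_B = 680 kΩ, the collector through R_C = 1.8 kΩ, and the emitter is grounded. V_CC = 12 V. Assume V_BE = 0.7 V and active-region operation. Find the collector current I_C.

I_C ≈ 3.3 mA

Base loop: V_CC = I_B·R_B + V_BE, so I_B = (12 − 0.7)/680 kΩ = 0.0166 mA.
In the active region I_C = β·I_B = 200 × 0.0166 = 3.32 mA.
Collector loop: V_CE = V_CC − I_C·R_C = 12 − 3.32×1.8 = 6.02 V.
Since V_CE = 6.02 V > V_CE(sat) ≈ 0.2 V, the transistor is in the active region as assumed.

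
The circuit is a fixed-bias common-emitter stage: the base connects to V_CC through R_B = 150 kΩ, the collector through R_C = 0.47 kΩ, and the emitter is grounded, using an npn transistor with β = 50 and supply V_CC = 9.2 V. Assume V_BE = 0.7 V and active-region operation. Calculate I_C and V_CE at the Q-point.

Base loop: V_CC = I_B·R_B + V_BE, so I_B = (9.2 − 0.7)/150 kΩ = 0.0567 mA.
In the active region I_C = β·I_B = 50 × 0.0567 = 2.83 mA.
Collector loop: V_CE = V_CC − I_C·R_C = 9.2 − 2.83×0.47 = 7.87 V.
Since V_CE = 7.87 V > V_CE(sat) ≈ 0.2 V, the transistor is in the active region as assumed.

I_C ≈ 2.8 mA, V_CE ≈ 7.9 V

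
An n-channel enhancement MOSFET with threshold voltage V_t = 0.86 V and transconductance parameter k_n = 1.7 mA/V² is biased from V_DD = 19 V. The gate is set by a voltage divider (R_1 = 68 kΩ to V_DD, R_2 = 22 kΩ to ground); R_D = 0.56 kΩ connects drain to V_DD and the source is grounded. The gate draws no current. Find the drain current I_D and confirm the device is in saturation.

I_D ≈ 12 mA

V_G = V_DD·R_2/(R_1+R_2) = 19×22/90 = 4.64 V. With the source grounded, V_GS = V_G = 4.64 V.
Assume saturation: I_D = (k_n/2)(V_GS − V_t)² = (1.7/2)×(4.64 − 0.86)² = 0.85×3.78² = 12.2 mA.
V_DS = V_DD − I_D·R_D = 19 − 12.2×0.56 = 12.2 V.
Saturation requires V_DS ≥ V_GS − V_t = 3.78 V; 12.2 ≥ 3.78 ✓.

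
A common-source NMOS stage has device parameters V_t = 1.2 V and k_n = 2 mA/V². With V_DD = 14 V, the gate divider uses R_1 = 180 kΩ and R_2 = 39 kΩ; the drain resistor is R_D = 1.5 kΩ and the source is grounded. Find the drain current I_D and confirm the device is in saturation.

I_D ≈ 1.7 mA

V_G = V_DD·R_2/(R_1+R_2) = 14×39/219 = 2.49 V. With the source grounded, V_GS = V_G = 2.49 V.
Assume saturation: I_D = (k_n/2)(V_GS − V_t)² = (2/2)×(2.49 − 1.2)² = 1×1.29² = 1.67 mA.
V_DS = V_DD − I_D·R_D = 14 − 1.67×1.5 = 11.5 V.
Saturation requires V_DS ≥ V_GS − V_t = 1.29 V; 11.5 ≥ 1.29 ✓.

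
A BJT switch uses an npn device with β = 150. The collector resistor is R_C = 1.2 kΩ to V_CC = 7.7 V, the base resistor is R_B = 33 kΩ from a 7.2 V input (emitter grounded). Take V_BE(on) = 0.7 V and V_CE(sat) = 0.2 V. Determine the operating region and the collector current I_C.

saturation; I_C ≈ 6.2 mA

Assume active: I_B = (7.2 − 0.7)/33 = 0.197 mA, giving I_C = β·I_B = 29.5 mA.
But then V_CE = 7.7 − 29.5×1.2 = -27.8 V < V_CE(sat) = 0.2 V — impossible in the active region.
So the transistor is saturated. With V_CE = 0.2 V, I_C = (V_CC − 0.2)/R_C = 7.5/1.2 = 6.25 mA.
Check: β·I_B = 29.5 mA > I_C = 6.25 mA, confirming saturation.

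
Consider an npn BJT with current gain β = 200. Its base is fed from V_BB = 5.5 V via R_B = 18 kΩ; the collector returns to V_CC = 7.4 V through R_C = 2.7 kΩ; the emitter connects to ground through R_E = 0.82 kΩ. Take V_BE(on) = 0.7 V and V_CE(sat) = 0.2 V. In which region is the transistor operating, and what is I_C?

saturation; I_C ≈ 2 mA

Assume active: I_B = (5.5 − 0.7)/(18 + 201×0.82) = 0.0263 mA, I_C = β·I_B = 5.25 mA.
Then V_CE = 7.4 − 5.25×2.7 − 5.28×0.82 = -11.1 V < 0.2 V — the active assumption fails.
Re-solve with V_CE = 0.2 V. KCL at the emitter: V_E/R_E = (V_BB−0.7−V_E)/R_B + (V_CC−0.2−V_E)/R_C, giving V_E = 1.78 V.
I_C = (V_CC − 0.2 − V_E)/R_C = (7.2 − 1.78)/2.7 = 2.01 mA.
Check: I_B = (4.8 − 1.78)/18 = 0.168 mA, and β·I_B = 33.5 mA > I_C, confirming saturation.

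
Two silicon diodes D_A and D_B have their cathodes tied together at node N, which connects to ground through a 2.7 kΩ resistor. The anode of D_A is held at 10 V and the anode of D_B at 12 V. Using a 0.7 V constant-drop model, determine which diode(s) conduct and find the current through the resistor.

Assume both conduct. Then node N would need to be at both 10−0.7 = 9.3 V and 12−0.7 = 11.3 V, which is impossible.
Assume only D_B conducts: V_N = 12 − 0.7 = 11.3 V, so I_R = 11.3/2.7 = 4.19 mA.
Check D_A: its anode-to-cathode voltage is 10 − 11.3 = -1.3 V < 0.7 V, so it is off. The assumption is consistent.

Only D_B conducts; I_R ≈ 4.2 mA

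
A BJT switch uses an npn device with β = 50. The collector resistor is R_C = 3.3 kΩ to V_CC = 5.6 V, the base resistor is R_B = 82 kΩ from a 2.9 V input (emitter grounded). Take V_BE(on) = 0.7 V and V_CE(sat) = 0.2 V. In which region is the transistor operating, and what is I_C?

active; I_C ≈ 1.3 mA

Assume active. Base-emitter loop: I_B = (V_BB − V_BE)/R_B = (2.9 − 0.7)/82 = 0.0268 mA.
I_C = β·I_B = 50×0.0268 = 1.34 mA.
V_CE = V_CC − I_C·R_C = 5.6 − 1.34×3.3 = 1.17 V > V_CE(sat), so the active-region assumption holds.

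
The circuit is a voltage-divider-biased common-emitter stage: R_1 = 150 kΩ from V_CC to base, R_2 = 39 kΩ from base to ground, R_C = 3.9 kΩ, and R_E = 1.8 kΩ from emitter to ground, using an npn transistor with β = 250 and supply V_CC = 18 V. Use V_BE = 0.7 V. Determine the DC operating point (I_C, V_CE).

I_C ≈ 1.6 mA, V_CE ≈ 9.1 V

Thevenize the base divider: V_Th = V_CC·R_2/(R_1+R_2) = 18×39/189 = 3.71 V, R_Th = R_1‖R_2 = 31 kΩ.
Base-emitter loop: V_Th = I_B·R_Th + V_BE + (β+1)I_B·R_E, so I_B = (3.71 − 0.7) / (31 + 251×1.8) = 0.00624 mA.
I_C = β·I_B = 250×0.00624 = 1.56 mA, and I_E = (β+1)I_B = 1.57 mA.
V_CE = V_CC − I_C·R_C − I_E·R_E = 18 − 1.56×3.9 − 1.57×1.8 = 9.09 V.
V_CE = 9.09 V > 0.2 V confirms active-region operation.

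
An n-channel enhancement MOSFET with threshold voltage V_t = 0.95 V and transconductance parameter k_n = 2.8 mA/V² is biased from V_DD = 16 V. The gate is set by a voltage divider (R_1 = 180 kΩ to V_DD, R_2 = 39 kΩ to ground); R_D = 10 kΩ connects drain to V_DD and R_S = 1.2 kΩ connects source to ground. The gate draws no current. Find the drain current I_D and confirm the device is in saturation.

V_G = V_DD·R_2/(R_1+R_2) = 16×39/219 = 2.85 V.
Assume saturation: I_D = (k_n/2)(V_GS − V_t)² with V_GS = V_G − I_D·R_S = 2.85 − 1.2·I_D.
Substituting gives 2.02·I_D² − 7.38·I_D + 5.05 = 0, with roots I_D = 0.911 or 2.75 mA.
The root I_D = 2.75 mA gives V_GS = -0.452 V ≤ V_t, so take I_D = 0.911 mA.
Then V_GS = 1.76 V and V_DS = V_DD − I_D(R_D+R_S) = 16 − 0.911×11.2 = 5.8 V.
Saturation requires V_DS ≥ V_GS − V_t = 0.807 V; 5.8 ≥ 0.807 ✓.

I_D ≈ 0.91 mA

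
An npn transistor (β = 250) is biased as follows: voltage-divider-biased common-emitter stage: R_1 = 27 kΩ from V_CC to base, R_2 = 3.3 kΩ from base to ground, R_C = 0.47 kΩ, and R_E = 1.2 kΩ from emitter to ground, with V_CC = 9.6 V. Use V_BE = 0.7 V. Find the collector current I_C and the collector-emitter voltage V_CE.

I_C ≈ 0.28 mA, V_CE ≈ 9.1 V

Thevenize the base divider: V_Th = V_CC·R_2/(R_1+R_2) = 9.6×3.3/30.3 = 1.05 V, R_Th = R_1‖R_2 = 2.94 kΩ.
Base-emitter loop: V_Th = I_B·R_Th + V_BE + (β+1)I_B·R_E, so I_B = (1.05 − 0.7) / (2.94 + 251×1.2) = 0.00114 mA.
I_C = β·I_B = 250×0.00114 = 0.284 mA, and I_E = (β+1)I_B = 0.285 mA.
V_CE = V_CC − I_C·R_C − I_E·R_E = 9.6 − 0.284×0.47 − 0.285×1.2 = 9.12 V.
V_CE = 9.12 V > 0.2 V confirms active-region operation.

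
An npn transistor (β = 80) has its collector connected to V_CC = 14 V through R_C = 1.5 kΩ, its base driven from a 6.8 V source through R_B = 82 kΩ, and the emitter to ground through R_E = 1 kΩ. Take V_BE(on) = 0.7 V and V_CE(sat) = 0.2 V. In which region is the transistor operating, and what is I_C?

Assume active. Base-emitter loop: I_B = (V_BB − V_BE)/(R_B + (β+1)R_E) = (6.8 − 0.7)/(82 + 81×1) = 0.0374 mA.
I_C = β·I_B = 80×0.0374 = 2.99 mA.
V_CE = V_CC − I_C·R_C − I_E·R_E = 14 − 2.99×1.5 − 3.03×1 = 6.48 V > V_CE(sat), so the active-region assumption holds.

active; I_C ≈ 3 mA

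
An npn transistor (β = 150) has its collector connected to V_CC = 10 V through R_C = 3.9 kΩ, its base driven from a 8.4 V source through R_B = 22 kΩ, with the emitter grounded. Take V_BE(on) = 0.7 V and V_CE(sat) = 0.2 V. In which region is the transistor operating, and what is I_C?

saturation; I_C ≈ 2.5 mA

Assume active: I_B = (8.4 − 0.7)/22 = 0.35 mA, giving I_C = β·I_B = 52.5 mA.
But then V_CE = 10 − 52.5×3.9 = -195 V < V_CE(sat) = 0.2 V — impossible in the active region.
So the transistor is saturated. With V_CE = 0.2 V, I_C = (V_CC − 0.2)/R_C = 9.8/3.9 = 2.51 mA.
Check: β·I_B = 52.5 mA > I_C = 2.51 mA, confirming saturation.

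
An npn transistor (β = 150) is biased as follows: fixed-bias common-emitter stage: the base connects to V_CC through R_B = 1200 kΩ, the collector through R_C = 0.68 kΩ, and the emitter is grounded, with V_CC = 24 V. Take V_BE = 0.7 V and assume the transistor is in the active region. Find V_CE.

V_CE ≈ 22 V

Base loop: V_CC = I_B·R_B + V_BE, so I_B = (24 − 0.7)/1200 kΩ = 0.0194 mA.
In the active region I_C = β·I_B = 150 × 0.0194 = 2.91 mA.
Collector loop: V_CE = V_CC − I_C·R_C = 24 − 2.91×0.68 = 22 V.
Since V_CE = 22 V > V_CE(sat) ≈ 0.2 V, the transistor is in the active region as assumed.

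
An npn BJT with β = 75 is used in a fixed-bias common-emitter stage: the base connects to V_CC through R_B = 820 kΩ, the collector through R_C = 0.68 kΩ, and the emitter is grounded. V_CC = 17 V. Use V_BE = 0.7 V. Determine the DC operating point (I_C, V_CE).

I_C ≈ 1.5 mA, V_CE ≈ 16 V

Base loop: V_CC = I_B·R_B + V_BE, so I_B = (17 − 0.7)/820 kΩ = 0.0199 mA.
In the active region I_C = β·I_B = 75 × 0.0199 = 1.49 mA.
Collector loop: V_CE = V_CC − I_C·R_C = 17 − 1.49×0.68 = 16 V.
Since V_CE = 16 V > V_CE(sat) ≈ 0.2 V, the transistor is in the active region as assumed.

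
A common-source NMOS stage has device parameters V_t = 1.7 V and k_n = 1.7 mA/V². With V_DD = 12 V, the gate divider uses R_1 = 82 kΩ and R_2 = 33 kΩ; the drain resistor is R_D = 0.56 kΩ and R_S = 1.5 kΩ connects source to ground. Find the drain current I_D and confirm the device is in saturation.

I_D ≈ 0.6 mA

V_G = V_DD·R_2/(R_1+R_2) = 12×33/115 = 3.44 V.
Assume saturation: I_D = (k_n/2)(V_GS − V_t)² with V_GS = V_G − I_D·R_S = 3.44 − 1.5·I_D.
Substituting gives 1.91·I_D² − 5.45·I_D + 2.58 = 0, with roots I_D = 0.602 or 2.25 mA.
The root I_D = 2.25 mA gives V_GS = 0.0745 V ≤ V_t, so take I_D = 0.602 mA.
Then V_GS = 2.54 V and V_DS = V_DD − I_D(R_D+R_S) = 12 − 0.602×2.06 = 10.8 V.
Saturation requires V_DS ≥ V_GS − V_t = 0.841 V; 10.8 ≥ 0.841 ✓.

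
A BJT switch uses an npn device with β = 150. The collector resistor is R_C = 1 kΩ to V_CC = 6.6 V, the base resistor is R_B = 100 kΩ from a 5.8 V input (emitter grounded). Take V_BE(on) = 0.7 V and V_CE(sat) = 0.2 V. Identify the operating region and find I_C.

saturation; I_C ≈ 6.4 mA

Assume active: I_B = (5.8 − 0.7)/100 = 0.051 mA, giving I_C = β·I_B = 7.65 mA.
But then V_CE = 6.6 − 7.65×1 = -1.05 V < V_CE(sat) = 0.2 V — impossible in the active region.
So the transistor is saturated. With V_CE = 0.2 V, I_C = (V_CC − 0.2)/R_C = 6.4/1 = 6.4 mA.
Check: β·I_B = 7.65 mA > I_C = 6.4 mA, confirming saturation.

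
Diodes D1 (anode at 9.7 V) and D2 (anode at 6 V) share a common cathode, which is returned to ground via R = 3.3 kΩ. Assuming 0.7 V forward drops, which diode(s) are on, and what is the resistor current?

Only D1 conducts; I_R ≈ 2.7 mA

Assume both conduct. Then node N would need to be at both 9.7−0.7 = 9 V and 6−0.7 = 5.3 V, which is impossible.
Assume only D1 conducts: V_N = 9.7 − 0.7 = 9 V, so I_R = 9/3.3 = 2.73 mA.
Check D2: its anode-to-cathode voltage is 6 − 9 = -3 V < 0.7 V, so it is off. The assumption is consistent.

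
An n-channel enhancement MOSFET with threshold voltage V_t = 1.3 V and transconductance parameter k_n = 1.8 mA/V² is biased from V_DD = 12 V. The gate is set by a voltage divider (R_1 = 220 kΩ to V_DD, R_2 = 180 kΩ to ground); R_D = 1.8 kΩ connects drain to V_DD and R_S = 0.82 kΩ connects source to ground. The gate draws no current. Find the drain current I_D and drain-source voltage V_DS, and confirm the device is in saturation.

V_G = V_DD·R_2/(R_1+R_2) = 12×180/400 = 5.4 V.
Assume saturation: I_D = (k_n/2)(V_GS − V_t)² with V_GS = V_G − I_D·R_S = 5.4 − 0.82·I_D.
Substituting gives 0.605·I_D² − 7.05·I_D + 15.1 = 0, with roots I_D = 2.84 or 8.82 mA.
The root I_D = 8.82 mA gives V_GS = -1.83 V ≤ V_t, so take I_D = 2.84 mA.
Then V_GS = 3.07 V and V_DS = V_DD − I_D(R_D+R_S) = 12 − 2.84×2.62 = 4.57 V.
Saturation requires V_DS ≥ V_GS − V_t = 1.77 V; 4.57 ≥ 1.77 ✓.

I_D ≈ 2.8 mA, V_DS ≈ 4.6 V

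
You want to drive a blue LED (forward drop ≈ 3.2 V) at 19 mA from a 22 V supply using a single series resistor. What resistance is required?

R ≈ 0.99 kΩ

The resistor drops V_S − V_D = 22 − 3.2 = 18.8 V at 19 mA.
R = 18.8 V / 19 mA = 0.989 kΩ.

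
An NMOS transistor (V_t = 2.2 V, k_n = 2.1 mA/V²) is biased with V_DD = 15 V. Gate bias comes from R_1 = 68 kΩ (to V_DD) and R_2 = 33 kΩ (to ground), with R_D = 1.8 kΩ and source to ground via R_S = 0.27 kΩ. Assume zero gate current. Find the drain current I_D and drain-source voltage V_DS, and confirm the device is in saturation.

I_D ≈ 3.4 mA, V_DS ≈ 8 V

V_G = V_DD·R_2/(R_1+R_2) = 15×33/101 = 4.9 V.
Assume saturation: I_D = (k_n/2)(V_GS − V_t)² with V_GS = V_G − I_D·R_S = 4.9 − 0.27·I_D.
Substituting gives 0.0765·I_D² − 2.53·I_D + 7.66 = 0, with roots I_D = 3.37 or 29.7 mA.
The root I_D = 29.7 mA gives V_GS = -3.12 V ≤ V_t, so take I_D = 3.37 mA.
Then V_GS = 3.99 V and V_DS = V_DD − I_D(R_D+R_S) = 15 − 3.37×2.07 = 8.03 V.
Saturation requires V_DS ≥ V_GS − V_t = 1.79 V; 8.03 ≥ 1.79 ✓.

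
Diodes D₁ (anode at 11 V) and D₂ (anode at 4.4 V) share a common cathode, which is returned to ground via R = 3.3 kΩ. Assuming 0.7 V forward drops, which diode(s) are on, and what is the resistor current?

Assume both conduct. Then node N would need to be at both 11−0.7 = 10.3 V and 4.4−0.7 = 3.7 V, which is impossible.
Assume only D₁ conducts: V_N = 11 − 0.7 = 10.3 V, so I_R = 10.3/3.3 = 3.12 mA.
Check D₂: its anode-to-cathode voltage is 4.4 − 10.3 = -5.9 V < 0.7 V, so it is off. The assumption is consistent.

Only D₁ conducts; I_R ≈ 3.1 mA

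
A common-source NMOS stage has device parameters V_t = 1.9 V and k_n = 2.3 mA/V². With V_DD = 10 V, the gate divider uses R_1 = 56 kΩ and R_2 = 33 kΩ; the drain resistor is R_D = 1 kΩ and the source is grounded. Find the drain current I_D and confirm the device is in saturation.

I_D ≈ 3.8 mA

V_G = V_DD·R_2/(R_1+R_2) = 10×33/89 = 3.71 V. With the source grounded, V_GS = V_G = 3.71 V.
Assume saturation: I_D = (k_n/2)(V_GS − V_t)² = (2.3/2)×(3.71 − 1.9)² = 1.15×1.81² = 3.76 mA.
V_DS = V_DD − I_D·R_D = 10 − 3.76×1 = 6.24 V.
Saturation requires V_DS ≥ V_GS − V_t = 1.81 V; 6.24 ≥ 1.81 ✓.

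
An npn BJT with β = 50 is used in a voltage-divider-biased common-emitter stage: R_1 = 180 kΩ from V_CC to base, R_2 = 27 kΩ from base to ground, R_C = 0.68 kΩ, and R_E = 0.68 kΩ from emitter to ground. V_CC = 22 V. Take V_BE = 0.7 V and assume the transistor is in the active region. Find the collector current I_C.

Thevenize the base divider: V_Th = V_CC·R_2/(R_1+R_2) = 22×27/207 = 2.87 V, R_Th = R_1‖R_2 = 23.5 kΩ.
Base-emitter loop: V_Th = I_B·R_Th + V_BE + (β+1)I_B·R_E, so I_B = (2.87 − 0.7) / (23.5 + 51×0.68) = 0.0373 mA.
I_C = β·I_B = 50×0.0373 = 1.87 mA, and I_E = (β+1)I_B = 1.9 mA.
V_CE = V_CC − I_C·R_C − I_E·R_E = 22 − 1.87×0.68 − 1.9×0.68 = 19.4 V.
V_CE = 19.4 V > 0.2 V confirms active-region operation.

I_C ≈ 1.9 mA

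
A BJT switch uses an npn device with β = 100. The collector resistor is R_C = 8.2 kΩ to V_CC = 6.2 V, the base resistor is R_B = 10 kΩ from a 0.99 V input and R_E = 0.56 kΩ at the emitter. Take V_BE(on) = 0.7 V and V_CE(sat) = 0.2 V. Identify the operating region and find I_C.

Assume active. Base-emitter loop: I_B = (V_BB − V_BE)/(R_B + (β+1)R_E) = (0.99 − 0.7)/(10 + 101×0.56) = 0.00436 mA.
I_C = β·I_B = 100×0.00436 = 0.436 mA.
V_CE = V_CC − I_C·R_C − I_E·R_E = 6.2 − 0.436×8.2 − 0.44×0.56 = 2.38 V > V_CE(sat), so the active-region assumption holds.

active; I_C ≈ 0.44 mA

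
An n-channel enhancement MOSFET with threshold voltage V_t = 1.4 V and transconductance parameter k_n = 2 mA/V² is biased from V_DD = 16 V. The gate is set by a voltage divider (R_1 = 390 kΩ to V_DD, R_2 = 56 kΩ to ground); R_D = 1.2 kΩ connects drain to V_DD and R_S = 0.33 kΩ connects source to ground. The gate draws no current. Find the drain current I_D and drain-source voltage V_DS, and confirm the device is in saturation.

I_D ≈ 0.27 mA, V_DS ≈ 16 V

V_G = V_DD·R_2/(R_1+R_2) = 16×56/446 = 2.01 V.
Assume saturation: I_D = (k_n/2)(V_GS − V_t)² with V_GS = V_G − I_D·R_S = 2.01 − 0.33·I_D.
Substituting gives 0.109·I_D² − 1.4·I_D + 0.371 = 0, with roots I_D = 0.27 or 12.6 mA.
The root I_D = 12.6 mA gives V_GS = -2.15 V ≤ V_t, so take I_D = 0.27 mA.
Then V_GS = 1.92 V and V_DS = V_DD − I_D(R_D+R_S) = 16 − 0.27×1.53 = 15.6 V.
Saturation requires V_DS ≥ V_GS − V_t = 0.52 V; 15.6 ≥ 0.52 ✓.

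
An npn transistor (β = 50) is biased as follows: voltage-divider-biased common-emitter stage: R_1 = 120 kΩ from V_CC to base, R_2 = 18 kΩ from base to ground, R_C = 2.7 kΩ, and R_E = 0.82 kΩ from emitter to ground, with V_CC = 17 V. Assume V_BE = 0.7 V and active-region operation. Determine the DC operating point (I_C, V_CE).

I_C ≈ 1.3 mA, V_CE ≈ 12 V

Thevenize the base divider: V_Th = V_CC·R_2/(R_1+R_2) = 17×18/138 = 2.22 V, R_Th = R_1‖R_2 = 15.7 kΩ.
Base-emitter loop: V_Th = I_B·R_Th + V_BE + (β+1)I_B·R_E, so I_B = (2.22 − 0.7) / (15.7 + 51×0.82) = 0.0264 mA.
I_C = β·I_B = 50×0.0264 = 1.32 mA, and I_E = (β+1)I_B = 1.35 mA.
V_CE = V_CC − I_C·R_C − I_E·R_E = 17 − 1.32×2.7 − 1.35×0.82 = 12.3 V.
V_CE = 12.3 V > 0.2 V confirms active-region operation.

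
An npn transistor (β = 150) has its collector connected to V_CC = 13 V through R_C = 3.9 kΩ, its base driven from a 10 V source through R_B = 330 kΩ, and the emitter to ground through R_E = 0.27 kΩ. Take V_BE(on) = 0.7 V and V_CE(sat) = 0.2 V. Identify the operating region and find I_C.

Assume active: I_B = (10 − 0.7)/(330 + 151×0.27) = 0.0251 mA, I_C = β·I_B = 3.76 mA.
Then V_CE = 13 − 3.76×3.9 − 3.79×0.27 = -2.7 V < 0.2 V — the active assumption fails.
Re-solve with V_CE = 0.2 V. KCL at the emitter: V_E/R_E = (V_BB−0.7−V_E)/R_B + (V_CC−0.2−V_E)/R_C, giving V_E = 0.835 V.
I_C = (V_CC − 0.2 − V_E)/R_C = (12.8 − 0.835)/3.9 = 3.07 mA.
Check: I_B = (9.3 − 0.835)/330 = 0.0257 mA, and β·I_B = 3.85 mA > I_C, confirming saturation.

saturation; I_C ≈ 3.1 mA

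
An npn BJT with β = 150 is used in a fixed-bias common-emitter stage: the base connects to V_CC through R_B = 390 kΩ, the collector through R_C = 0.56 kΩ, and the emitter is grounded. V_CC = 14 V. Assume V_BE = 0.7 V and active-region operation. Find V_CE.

V_CE ≈ 11 V

Base loop: V_CC = I_B·R_B + V_BE, so I_B = (14 − 0.7)/390 kΩ = 0.0341 mA.
In the active region I_C = β·I_B = 150 × 0.0341 = 5.12 mA.
Collector loop: V_CE = V_CC − I_C·R_C = 14 − 5.12×0.56 = 11.1 V.
Since V_CE = 11.1 V > V_CE(sat) ≈ 0.2 V, the transistor is in the active region as assumed.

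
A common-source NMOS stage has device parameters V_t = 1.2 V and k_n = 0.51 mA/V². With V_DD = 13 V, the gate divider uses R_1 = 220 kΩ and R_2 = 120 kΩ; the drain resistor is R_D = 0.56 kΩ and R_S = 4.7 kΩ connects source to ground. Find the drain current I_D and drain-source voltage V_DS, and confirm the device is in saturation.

I_D ≈ 0.44 mA, V_DS ≈ 11 V

V_G = V_DD·R_2/(R_1+R_2) = 13×120/340 = 4.59 V.
Assume saturation: I_D = (k_n/2)(V_GS − V_t)² with V_GS = V_G − I_D·R_S = 4.59 − 4.7·I_D.
Substituting gives 5.63·I_D² − 9.12·I_D + 2.93 = 0, with roots I_D = 0.441 or 1.18 mA.
The root I_D = 1.18 mA gives V_GS = -0.95 V ≤ V_t, so take I_D = 0.441 mA.
Then V_GS = 2.52 V and V_DS = V_DD − I_D(R_D+R_S) = 13 − 0.441×5.26 = 10.7 V.
Saturation requires V_DS ≥ V_GS − V_t = 1.32 V; 10.7 ≥ 1.32 ✓.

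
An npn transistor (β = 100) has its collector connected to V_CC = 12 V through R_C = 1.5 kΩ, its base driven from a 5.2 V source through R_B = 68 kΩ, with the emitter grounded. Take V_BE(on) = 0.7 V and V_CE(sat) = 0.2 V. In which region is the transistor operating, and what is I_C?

active; I_C ≈ 6.6 mA

Assume active. Base-emitter loop: I_B = (V_BB − V_BE)/R_B = (5.2 − 0.7)/68 = 0.0662 mA.
I_C = β·I_B = 100×0.0662 = 6.62 mA.
V_CE = V_CC − I_C·R_C = 12 − 6.62×1.5 = 2.07 V > V_CE(sat), so the active-region assumption holds.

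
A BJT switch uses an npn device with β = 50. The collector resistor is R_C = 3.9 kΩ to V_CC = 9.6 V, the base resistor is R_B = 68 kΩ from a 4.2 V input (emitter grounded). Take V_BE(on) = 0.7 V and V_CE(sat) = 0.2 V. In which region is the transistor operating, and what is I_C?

saturation; I_C ≈ 2.4 mA

Assume active: I_B = (4.2 − 0.7)/68 = 0.0515 mA, giving I_C = β·I_B = 2.57 mA.
But then V_CE = 9.6 − 2.57×3.9 = -0.437 V < V_CE(sat) = 0.2 V — impossible in the active region.
So the transistor is saturated. With V_CE = 0.2 V, I_C = (V_CC − 0.2)/R_C = 9.4/3.9 = 2.41 mA.
Check: β·I_B = 2.57 mA > I_C = 2.41 mA, confirming saturation.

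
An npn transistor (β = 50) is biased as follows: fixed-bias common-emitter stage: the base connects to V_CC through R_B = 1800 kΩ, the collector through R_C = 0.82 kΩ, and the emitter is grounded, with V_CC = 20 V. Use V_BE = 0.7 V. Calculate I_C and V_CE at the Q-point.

Base loop: V_CC = I_B·R_B + V_BE, so I_B = (20 − 0.7)/1800 kΩ = 0.0107 mA.
In the active region I_C = β·I_B = 50 × 0.0107 = 0.536 mA.
Collector loop: V_CE = V_CC − I_C·R_C = 20 − 0.536×0.82 = 19.6 V.
Since V_CE = 19.6 V > V_CE(sat) ≈ 0.2 V, the transistor is in the active region as assumed.

I_C ≈ 0.54 mA, V_CE ≈ 20 V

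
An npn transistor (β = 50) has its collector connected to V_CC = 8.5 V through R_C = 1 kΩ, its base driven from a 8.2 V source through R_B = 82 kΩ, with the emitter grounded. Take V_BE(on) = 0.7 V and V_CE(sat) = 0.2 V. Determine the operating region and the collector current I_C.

active; I_C ≈ 4.6 mA

Assume active. Base-emitter loop: I_B = (V_BB − V_BE)/R_B = (8.2 − 0.7)/82 = 0.0915 mA.
I_C = β·I_B = 50×0.0915 = 4.57 mA.
V_CE = V_CC − I_C·R_C = 8.5 − 4.57×1 = 3.93 V > V_CE(sat), so the active-region assumption holds.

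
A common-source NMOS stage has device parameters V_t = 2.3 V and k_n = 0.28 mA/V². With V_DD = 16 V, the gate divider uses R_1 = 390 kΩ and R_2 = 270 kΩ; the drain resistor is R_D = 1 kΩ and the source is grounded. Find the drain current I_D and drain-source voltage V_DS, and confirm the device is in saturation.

I_D ≈ 2.5 mA, V_DS ≈ 13 V

V_G = V_DD·R_2/(R_1+R_2) = 16×270/660 = 6.55 V. With the source grounded, V_GS = V_G = 6.55 V.
Assume saturation: I_D = (k_n/2)(V_GS − V_t)² = (0.28/2)×(6.55 − 2.3)² = 0.14×4.25² = 2.52 mA.
V_DS = V_DD − I_D·R_D = 16 − 2.52×1 = 13.5 V.
Saturation requires V_DS ≥ V_GS − V_t = 4.25 V; 13.5 ≥ 4.25 ✓.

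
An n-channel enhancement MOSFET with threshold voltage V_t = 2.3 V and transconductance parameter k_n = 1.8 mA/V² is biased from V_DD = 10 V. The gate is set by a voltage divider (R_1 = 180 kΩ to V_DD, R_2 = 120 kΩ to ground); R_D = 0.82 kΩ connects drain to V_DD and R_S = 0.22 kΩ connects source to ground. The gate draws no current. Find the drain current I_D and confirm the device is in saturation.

V_G = V_DD·R_2/(R_1+R_2) = 10×120/300 = 4 V.
Assume saturation: I_D = (k_n/2)(V_GS − V_t)² with V_GS = V_G − I_D·R_S = 4 − 0.22·I_D.
Substituting gives 0.0436·I_D² − 1.67·I_D + 2.6 = 0, with roots I_D = 1.62 or 36.8 mA.
The root I_D = 36.8 mA gives V_GS = -4.09 V ≤ V_t, so take I_D = 1.62 mA.
Then V_GS = 3.64 V and V_DS = V_DD − I_D(R_D+R_S) = 10 − 1.62×1.04 = 8.31 V.
Saturation requires V_DS ≥ V_GS − V_t = 1.34 V; 8.31 ≥ 1.34 ✓.

I_D ≈ 1.6 mA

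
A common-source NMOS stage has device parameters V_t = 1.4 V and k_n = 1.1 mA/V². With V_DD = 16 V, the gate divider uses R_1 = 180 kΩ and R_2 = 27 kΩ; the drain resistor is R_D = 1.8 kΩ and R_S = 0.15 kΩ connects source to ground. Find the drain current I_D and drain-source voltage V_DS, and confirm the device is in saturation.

I_D ≈ 0.23 mA, V_DS ≈ 16 V

V_G = V_DD·R_2/(R_1+R_2) = 16×27/207 = 2.09 V.
Assume saturation: I_D = (k_n/2)(V_GS − V_t)² with V_GS = V_G − I_D·R_S = 2.09 − 0.15·I_D.
Substituting gives 0.0124·I_D² − 1.11·I_D + 0.26 = 0, with roots I_D = 0.234 or 89.7 mA.
The root I_D = 89.7 mA gives V_GS = -11.4 V ≤ V_t, so take I_D = 0.234 mA.
Then V_GS = 2.05 V and V_DS = V_DD − I_D(R_D+R_S) = 16 − 0.234×1.95 = 15.5 V.
Saturation requires V_DS ≥ V_GS − V_t = 0.652 V; 15.5 ≥ 0.652 ✓.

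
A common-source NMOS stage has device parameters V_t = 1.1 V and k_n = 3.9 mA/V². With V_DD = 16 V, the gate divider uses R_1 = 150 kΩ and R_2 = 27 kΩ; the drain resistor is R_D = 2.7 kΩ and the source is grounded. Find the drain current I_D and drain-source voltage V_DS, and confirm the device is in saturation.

I_D ≈ 3.5 mA, V_DS ≈ 6.5 V

V_G = V_DD·R_2/(R_1+R_2) = 16×27/177 = 2.44 V. With the source grounded, V_GS = V_G = 2.44 V.
Assume saturation: I_D = (k_n/2)(V_GS − V_t)² = (3.9/2)×(2.44 − 1.1)² = 1.95×1.34² = 3.5 mA.
V_DS = V_DD − I_D·R_D = 16 − 3.5×2.7 = 6.54 V.
Saturation requires V_DS ≥ V_GS − V_t = 1.34 V; 6.54 ≥ 1.34 ✓.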